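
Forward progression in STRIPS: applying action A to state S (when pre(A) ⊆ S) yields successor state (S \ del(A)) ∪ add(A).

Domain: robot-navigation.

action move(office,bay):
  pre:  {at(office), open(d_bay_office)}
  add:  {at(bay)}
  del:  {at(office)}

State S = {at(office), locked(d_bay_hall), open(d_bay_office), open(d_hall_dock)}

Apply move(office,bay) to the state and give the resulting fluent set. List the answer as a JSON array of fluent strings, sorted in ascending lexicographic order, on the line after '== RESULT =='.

Progress:
  pre ⊆ S: {at(office), open(d_bay_office)} ⊆ S  — applicable
  S \ del = {locked(d_bay_hall), open(d_bay_office), open(d_hall_dock)}
  ∪ add   = {at(bay), locked(d_bay_hall), open(d_bay_office), open(d_hall_dock)}

== RESULT ==
["at(bay)", "locked(d_bay_hall)", "open(d_bay_office)", "open(d_hall_dock)"]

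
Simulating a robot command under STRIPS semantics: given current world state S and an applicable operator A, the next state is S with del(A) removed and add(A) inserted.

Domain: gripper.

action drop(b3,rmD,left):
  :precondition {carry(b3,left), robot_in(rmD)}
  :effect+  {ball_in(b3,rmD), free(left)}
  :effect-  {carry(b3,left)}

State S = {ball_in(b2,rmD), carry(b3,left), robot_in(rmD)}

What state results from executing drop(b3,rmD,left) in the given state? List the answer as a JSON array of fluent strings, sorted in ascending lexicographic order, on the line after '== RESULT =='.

Progress:
  pre ⊆ S: {carry(b3,left), robot_in(rmD)} ⊆ S  — applicable
  S \ del = {ball_in(b2,rmD), robot_in(rmD)}
  ∪ add   = {ball_in(b2,rmD), ball_in(b3,rmD), free(left), robot_in(rmD)}

== RESULT ==
["ball_in(b2,rmD)", "ball_in(b3,rmD)", "free(left)", "robot_in(rmD)"]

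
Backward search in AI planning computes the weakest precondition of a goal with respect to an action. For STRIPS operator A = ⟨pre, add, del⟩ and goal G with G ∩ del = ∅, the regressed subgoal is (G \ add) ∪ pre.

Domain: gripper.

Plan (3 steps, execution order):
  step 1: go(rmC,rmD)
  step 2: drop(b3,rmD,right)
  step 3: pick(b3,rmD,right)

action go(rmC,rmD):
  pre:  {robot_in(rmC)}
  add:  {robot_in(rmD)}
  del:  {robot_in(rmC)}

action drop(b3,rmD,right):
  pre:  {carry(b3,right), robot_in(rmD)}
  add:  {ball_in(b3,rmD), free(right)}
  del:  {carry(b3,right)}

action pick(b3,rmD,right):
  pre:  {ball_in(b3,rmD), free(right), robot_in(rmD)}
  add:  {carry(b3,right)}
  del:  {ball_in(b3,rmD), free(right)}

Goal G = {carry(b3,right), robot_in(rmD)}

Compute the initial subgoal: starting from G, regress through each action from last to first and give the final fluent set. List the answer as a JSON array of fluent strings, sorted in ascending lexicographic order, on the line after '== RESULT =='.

Work backward from the goal:
  through step 3 (pick(b3,rmD,right)): drop {carry(b3,right)}, keep {robot_in(rmD)}, require {ball_in(b3,rmD), free(right), robot_in(rmD)}
    → {ball_in(b3,rmD), free(right), robot_in(rmD)}
  through step 2 (drop(b3,rmD,right)): drop {ball_in(b3,rmD), free(right)}, keep {robot_in(rmD)}, require {carry(b3,right), robot_in(rmD)}
    → {carry(b3,right), robot_in(rmD)}
  through step 1 (go(rmC,rmD)): drop {robot_in(rmD)}, keep {carry(b3,right)}, require {robot_in(rmC)}
    → {carry(b3,right), robot_in(rmC)}

== RESULT ==
["carry(b3,right)", "robot_in(rmC)"]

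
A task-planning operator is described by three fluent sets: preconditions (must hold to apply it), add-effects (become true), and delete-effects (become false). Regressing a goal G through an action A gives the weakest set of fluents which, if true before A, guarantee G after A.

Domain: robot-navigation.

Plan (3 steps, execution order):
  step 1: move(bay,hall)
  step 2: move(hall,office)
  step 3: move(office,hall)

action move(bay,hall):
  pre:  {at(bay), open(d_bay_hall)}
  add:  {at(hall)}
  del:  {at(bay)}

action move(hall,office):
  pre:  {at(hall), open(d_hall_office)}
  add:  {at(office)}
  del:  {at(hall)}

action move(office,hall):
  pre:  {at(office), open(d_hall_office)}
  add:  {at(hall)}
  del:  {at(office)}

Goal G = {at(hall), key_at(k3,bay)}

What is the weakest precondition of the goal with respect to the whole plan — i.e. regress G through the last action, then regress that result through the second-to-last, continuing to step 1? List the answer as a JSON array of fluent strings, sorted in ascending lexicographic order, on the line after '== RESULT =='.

Work backward from the goal:
  through step 3 (move(office,hall)): drop {at(hall)}, keep {key_at(k3,bay)}, require {at(office), open(d_hall_office)}
    → {at(office), key_at(k3,bay), open(d_hall_office)}
  through step 2 (move(hall,office)): drop {at(office)}, keep {key_at(k3,bay), open(d_hall_office)}, require {at(hall), open(d_hall_office)}
    → {at(hall), key_at(k3,bay), open(d_hall_office)}
  through step 1 (move(bay,hall)): drop {at(hall)}, keep {key_at(k3,bay), open(d_hall_office)}, require {at(bay), open(d_bay_hall)}
    → {at(bay), key_at(k3,bay), open(d_bay_hall), open(d_hall_office)}

== RESULT ==
["at(bay)", "key_at(k3,bay)", "open(d_bay_hall)", "open(d_hall_office)"]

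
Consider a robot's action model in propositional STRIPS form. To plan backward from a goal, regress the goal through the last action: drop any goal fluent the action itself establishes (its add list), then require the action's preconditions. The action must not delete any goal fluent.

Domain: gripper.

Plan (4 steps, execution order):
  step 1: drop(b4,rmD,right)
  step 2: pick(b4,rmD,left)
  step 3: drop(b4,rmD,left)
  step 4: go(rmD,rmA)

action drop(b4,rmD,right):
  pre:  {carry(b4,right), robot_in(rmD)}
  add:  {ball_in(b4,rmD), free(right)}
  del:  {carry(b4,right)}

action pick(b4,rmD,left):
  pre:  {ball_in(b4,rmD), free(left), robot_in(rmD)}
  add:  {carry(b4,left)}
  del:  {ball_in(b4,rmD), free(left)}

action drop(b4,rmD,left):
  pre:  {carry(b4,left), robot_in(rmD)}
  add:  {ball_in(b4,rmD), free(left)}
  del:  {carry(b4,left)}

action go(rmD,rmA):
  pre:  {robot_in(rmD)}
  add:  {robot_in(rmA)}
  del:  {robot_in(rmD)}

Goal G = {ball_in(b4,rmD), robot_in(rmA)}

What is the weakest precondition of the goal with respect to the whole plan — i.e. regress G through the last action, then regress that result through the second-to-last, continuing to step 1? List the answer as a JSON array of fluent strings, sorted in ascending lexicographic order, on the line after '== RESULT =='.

Work backward from the goal:
  through step 4 (go(rmD,rmA)): drop {robot_in(rmA)}, keep {ball_in(b4,rmD)}, require {robot_in(rmD)}
    → {ball_in(b4,rmD), robot_in(rmD)}
  through step 3 (drop(b4,rmD,left)): drop {ball_in(b4,rmD)}, keep {robot_in(rmD)}, require {carry(b4,left), robot_in(rmD)}
    → {carry(b4,left), robot_in(rmD)}
  through step 2 (pick(b4,rmD,left)): drop {carry(b4,left)}, keep {robot_in(rmD)}, require {ball_in(b4,rmD), free(left), robot_in(rmD)}
    → {ball_in(b4,rmD), free(left), robot_in(rmD)}
  through step 1 (drop(b4,rmD,right)): drop {ball_in(b4,rmD)}, keep {free(left), robot_in(rmD)}, require {carry(b4,right), robot_in(rmD)}
    → {carry(b4,right), free(left), robot_in(rmD)}

== RESULT ==
["carry(b4,right)", "free(left)", "robot_in(rmD)"]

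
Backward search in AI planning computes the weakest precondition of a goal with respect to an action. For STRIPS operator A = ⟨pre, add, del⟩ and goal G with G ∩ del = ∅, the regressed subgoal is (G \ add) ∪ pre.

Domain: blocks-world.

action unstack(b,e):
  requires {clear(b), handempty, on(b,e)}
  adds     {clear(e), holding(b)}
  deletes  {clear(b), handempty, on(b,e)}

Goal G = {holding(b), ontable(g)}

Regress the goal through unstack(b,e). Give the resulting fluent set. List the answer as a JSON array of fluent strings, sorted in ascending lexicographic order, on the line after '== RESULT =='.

Compute (G \ add) ∪ pre:
  G ∩ del = {}  (empty — regression defined)
  G \ add = {holding(b), ontable(g)} \ {clear(e), holding(b)} = {ontable(g)}
  ∪ pre   = {ontable(g)} ∪ {clear(b), handempty, on(b,e)}
          = {clear(b), handempty, on(b,e), ontable(g)}

== RESULT ==
["clear(b)", "handempty", "on(b,e)", "ontable(g)"]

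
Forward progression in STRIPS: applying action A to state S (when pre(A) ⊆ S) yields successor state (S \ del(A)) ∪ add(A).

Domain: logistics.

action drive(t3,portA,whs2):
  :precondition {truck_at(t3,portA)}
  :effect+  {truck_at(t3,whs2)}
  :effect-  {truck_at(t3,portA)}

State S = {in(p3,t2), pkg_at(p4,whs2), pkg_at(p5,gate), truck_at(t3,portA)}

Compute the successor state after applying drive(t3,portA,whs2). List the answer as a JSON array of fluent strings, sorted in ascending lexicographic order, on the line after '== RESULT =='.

Progress:
  pre ⊆ S: {truck_at(t3,portA)} ⊆ S  — applicable
  S \ del = {in(p3,t2), pkg_at(p4,whs2), pkg_at(p5,gate)}
  ∪ add   = {in(p3,t2), pkg_at(p4,whs2), pkg_at(p5,gate), truck_at(t3,whs2)}

== RESULT ==
["in(p3,t2)", "pkg_at(p4,whs2)", "pkg_at(p5,gate)", "truck_at(t3,whs2)"]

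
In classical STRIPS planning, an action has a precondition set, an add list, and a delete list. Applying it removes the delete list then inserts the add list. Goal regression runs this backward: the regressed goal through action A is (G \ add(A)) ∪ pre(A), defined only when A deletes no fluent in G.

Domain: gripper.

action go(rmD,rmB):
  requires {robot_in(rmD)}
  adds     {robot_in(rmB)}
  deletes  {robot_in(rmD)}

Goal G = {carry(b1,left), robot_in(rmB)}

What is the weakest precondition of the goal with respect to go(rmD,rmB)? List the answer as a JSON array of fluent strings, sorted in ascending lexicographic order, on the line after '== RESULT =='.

Regress:
  G ∩ del = {}  (empty — regression defined)
  G \ add = {carry(b1,left), robot_in(rmB)} \ {robot_in(rmB)} = {carry(b1,left)}
  ∪ pre   = {carry(b1,left)} ∪ {robot_in(rmD)}
          = {carry(b1,left), robot_in(rmD)}

== RESULT ==
["carry(b1,left)", "robot_in(rmD)"]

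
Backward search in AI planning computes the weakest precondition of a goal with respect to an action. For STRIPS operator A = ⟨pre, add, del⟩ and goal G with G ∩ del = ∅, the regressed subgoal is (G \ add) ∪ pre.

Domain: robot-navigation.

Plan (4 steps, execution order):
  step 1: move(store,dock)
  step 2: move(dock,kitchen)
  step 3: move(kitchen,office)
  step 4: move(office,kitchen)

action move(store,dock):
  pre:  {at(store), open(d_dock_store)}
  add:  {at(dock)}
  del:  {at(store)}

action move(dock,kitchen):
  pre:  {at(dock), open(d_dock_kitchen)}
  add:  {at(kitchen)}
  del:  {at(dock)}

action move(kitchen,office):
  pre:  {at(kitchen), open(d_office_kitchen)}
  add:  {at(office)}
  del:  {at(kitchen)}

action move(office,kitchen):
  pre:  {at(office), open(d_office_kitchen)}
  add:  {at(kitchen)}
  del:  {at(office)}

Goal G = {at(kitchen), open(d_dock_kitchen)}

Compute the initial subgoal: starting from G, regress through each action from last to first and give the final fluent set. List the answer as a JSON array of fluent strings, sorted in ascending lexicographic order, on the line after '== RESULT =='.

Regress step by step:
  through step 4 (move(office,kitchen)): drop {at(kitchen)}, keep {open(d_dock_kitchen)}, require {at(office), open(d_office_kitchen)}
    → {at(office), open(d_dock_kitchen), open(d_office_kitchen)}
  through step 3 (move(kitchen,office)): drop {at(office)}, keep {open(d_dock_kitchen), open(d_office_kitchen)}, require {at(kitchen), open(d_office_kitchen)}
    → {at(kitchen), open(d_dock_kitchen), open(d_office_kitchen)}
  through step 2 (move(dock,kitchen)): drop {at(kitchen)}, keep {open(d_dock_kitchen), open(d_office_kitchen)}, require {at(dock), open(d_dock_kitchen)}
    → {at(dock), open(d_dock_kitchen), open(d_office_kitchen)}
  through step 1 (move(store,dock)): drop {at(dock)}, keep {open(d_dock_kitchen), open(d_office_kitchen)}, require {at(store), open(d_dock_store)}
    → {at(store), open(d_dock_kitchen), open(d_dock_store), open(d_office_kitchen)}

== RESULT ==
["at(store)", "open(d_dock_kitchen)", "open(d_dock_store)", "open(d_office_kitchen)"]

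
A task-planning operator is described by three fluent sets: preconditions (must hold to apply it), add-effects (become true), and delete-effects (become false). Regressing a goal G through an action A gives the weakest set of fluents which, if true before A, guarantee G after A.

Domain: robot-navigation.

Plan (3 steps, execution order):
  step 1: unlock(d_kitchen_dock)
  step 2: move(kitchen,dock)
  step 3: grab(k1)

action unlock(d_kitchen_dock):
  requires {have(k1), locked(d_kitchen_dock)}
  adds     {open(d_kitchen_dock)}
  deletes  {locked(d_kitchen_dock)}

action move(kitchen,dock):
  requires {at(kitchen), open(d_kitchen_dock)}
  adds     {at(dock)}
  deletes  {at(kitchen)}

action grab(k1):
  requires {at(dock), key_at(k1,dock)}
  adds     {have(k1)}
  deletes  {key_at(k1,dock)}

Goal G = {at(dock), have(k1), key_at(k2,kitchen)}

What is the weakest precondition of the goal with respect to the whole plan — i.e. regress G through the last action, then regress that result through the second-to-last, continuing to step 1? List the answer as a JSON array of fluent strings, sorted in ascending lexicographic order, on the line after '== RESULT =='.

Work backward from the goal:
  through step 3 (grab(k1)): drop {have(k1)}, keep {at(dock), key_at(k2,kitchen)}, require {at(dock), key_at(k1,dock)}
    → {at(dock), key_at(k1,dock), key_at(k2,kitchen)}
  through step 2 (move(kitchen,dock)): drop {at(dock)}, keep {key_at(k1,dock), key_at(k2,kitchen)}, require {at(kitchen), open(d_kitchen_dock)}
    → {at(kitchen), key_at(k1,dock), key_at(k2,kitchen), open(d_kitchen_dock)}
  through step 1 (unlock(d_kitchen_dock)): drop {open(d_kitchen_dock)}, keep {at(kitchen), key_at(k1,dock), key_at(k2,kitchen)}, require {have(k1), locked(d_kitchen_dock)}
    → {at(kitchen), have(k1), key_at(k1,dock), key_at(k2,kitchen), locked(d_kitchen_dock)}

== RESULT ==
["at(kitchen)", "have(k1)", "key_at(k1,dock)", "key_at(k2,kitchen)", "locked(d_kitchen_dock)"]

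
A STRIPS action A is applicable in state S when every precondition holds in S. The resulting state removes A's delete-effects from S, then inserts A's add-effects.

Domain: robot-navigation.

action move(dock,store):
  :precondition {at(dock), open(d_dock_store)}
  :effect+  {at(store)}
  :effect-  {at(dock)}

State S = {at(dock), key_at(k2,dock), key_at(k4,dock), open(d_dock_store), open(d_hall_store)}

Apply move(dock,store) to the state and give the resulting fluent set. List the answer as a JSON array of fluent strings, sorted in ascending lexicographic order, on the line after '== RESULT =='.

Progress:
  pre ⊆ S: {at(dock), open(d_dock_store)} ⊆ S  — applicable
  S \ del = {key_at(k2,dock), key_at(k4,dock), open(d_dock_store), open(d_hall_store)}
  ∪ add   = {at(store), key_at(k2,dock), key_at(k4,dock), open(d_dock_store), open(d_hall_store)}

== RESULT ==
["at(store)", "key_at(k2,dock)", "key_at(k4,dock)", "open(d_dock_store)", "open(d_hall_store)"]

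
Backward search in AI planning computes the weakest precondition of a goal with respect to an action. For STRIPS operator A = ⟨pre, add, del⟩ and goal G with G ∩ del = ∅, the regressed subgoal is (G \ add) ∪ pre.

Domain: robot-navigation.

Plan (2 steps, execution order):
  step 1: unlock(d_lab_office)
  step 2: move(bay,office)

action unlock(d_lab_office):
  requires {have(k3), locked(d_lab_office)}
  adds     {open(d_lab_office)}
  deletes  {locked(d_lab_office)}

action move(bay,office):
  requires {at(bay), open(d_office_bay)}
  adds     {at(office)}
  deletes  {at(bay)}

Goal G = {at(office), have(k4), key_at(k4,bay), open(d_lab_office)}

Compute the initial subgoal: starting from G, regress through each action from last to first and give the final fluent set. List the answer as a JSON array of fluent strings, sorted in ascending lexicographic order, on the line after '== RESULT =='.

Regress step by step:
  through step 2 (move(bay,office)): drop {at(office)}, keep {have(k4), key_at(k4,bay), open(d_lab_office)}, require {at(bay), open(d_office_bay)}
    → {at(bay), have(k4), key_at(k4,bay), open(d_lab_office), open(d_office_bay)}
  through step 1 (unlock(d_lab_office)): drop {open(d_lab_office)}, keep {at(bay), have(k4), key_at(k4,bay), open(d_office_bay)}, require {have(k3), locked(d_lab_office)}
    → {at(bay), have(k3), have(k4), key_at(k4,bay), locked(d_lab_office), open(d_office_bay)}

== RESULT ==
["at(bay)", "have(k3)", "have(k4)", "key_at(k4,bay)", "locked(d_lab_office)", "open(d_office_bay)"]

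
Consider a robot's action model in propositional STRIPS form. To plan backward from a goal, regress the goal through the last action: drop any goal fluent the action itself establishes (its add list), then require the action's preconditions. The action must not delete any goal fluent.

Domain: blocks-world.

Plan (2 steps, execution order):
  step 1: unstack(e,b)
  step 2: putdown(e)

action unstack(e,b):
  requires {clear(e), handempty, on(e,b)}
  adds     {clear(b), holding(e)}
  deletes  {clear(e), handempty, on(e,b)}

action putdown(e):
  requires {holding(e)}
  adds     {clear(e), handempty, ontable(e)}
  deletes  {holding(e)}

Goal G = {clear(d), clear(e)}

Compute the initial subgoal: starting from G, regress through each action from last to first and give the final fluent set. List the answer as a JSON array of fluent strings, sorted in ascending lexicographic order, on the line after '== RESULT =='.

Work backward from the goal:
  through step 2 (putdown(e)): drop {clear(e)}, keep {clear(d)}, require {holding(e)}
    → {clear(d), holding(e)}
  through step 1 (unstack(e,b)): drop {holding(e)}, keep {clear(d)}, require {clear(e), handempty, on(e,b)}
    → {clear(d), clear(e), handempty, on(e,b)}

== RESULT ==
["clear(d)", "clear(e)", "handempty", "on(e,b)"]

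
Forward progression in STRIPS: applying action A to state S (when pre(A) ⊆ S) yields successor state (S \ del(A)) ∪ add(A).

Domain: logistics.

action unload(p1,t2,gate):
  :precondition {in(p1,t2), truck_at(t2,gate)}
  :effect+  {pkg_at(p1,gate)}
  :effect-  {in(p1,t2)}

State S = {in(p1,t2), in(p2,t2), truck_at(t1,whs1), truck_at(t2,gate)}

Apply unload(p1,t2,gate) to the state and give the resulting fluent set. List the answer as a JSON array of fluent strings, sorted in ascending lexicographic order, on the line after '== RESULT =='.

Compute (S \ del) ∪ add:
  pre ⊆ S: {in(p1,t2), truck_at(t2,gate)} ⊆ S  — applicable
  S \ del = {in(p2,t2), truck_at(t1,whs1), truck_at(t2,gate)}
  ∪ add   = {in(p2,t2), pkg_at(p1,gate), truck_at(t1,whs1), truck_at(t2,gate)}

== RESULT ==
["in(p2,t2)", "pkg_at(p1,gate)", "truck_at(t1,whs1)", "truck_at(t2,gate)"]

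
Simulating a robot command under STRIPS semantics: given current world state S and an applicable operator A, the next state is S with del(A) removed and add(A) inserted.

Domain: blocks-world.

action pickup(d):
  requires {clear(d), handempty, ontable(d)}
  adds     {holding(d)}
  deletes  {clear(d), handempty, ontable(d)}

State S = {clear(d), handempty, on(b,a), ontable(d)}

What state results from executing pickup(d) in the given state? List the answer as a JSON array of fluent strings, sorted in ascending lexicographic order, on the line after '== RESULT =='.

Compute (S \ del) ∪ add:
  pre ⊆ S: {clear(d), handempty, ontable(d)} ⊆ S  — applicable
  S \ del = {on(b,a)}
  ∪ add   = {holding(d), on(b,a)}

== RESULT ==
["holding(d)", "on(b,a)"]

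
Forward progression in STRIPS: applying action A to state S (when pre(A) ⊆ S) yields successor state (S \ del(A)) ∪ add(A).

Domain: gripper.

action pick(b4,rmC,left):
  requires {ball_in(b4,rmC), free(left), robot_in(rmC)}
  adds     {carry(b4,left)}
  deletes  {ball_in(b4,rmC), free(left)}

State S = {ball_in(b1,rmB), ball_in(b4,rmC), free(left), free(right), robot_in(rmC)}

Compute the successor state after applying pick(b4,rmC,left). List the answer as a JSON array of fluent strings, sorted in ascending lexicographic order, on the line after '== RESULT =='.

Compute (S \ del) ∪ add:
  pre ⊆ S: {ball_in(b4,rmC), free(left), robot_in(rmC)} ⊆ S  — applicable
  S \ del = {ball_in(b1,rmB), free(right), robot_in(rmC)}
  ∪ add   = {ball_in(b1,rmB), carry(b4,left), free(right), robot_in(rmC)}

== RESULT ==
["ball_in(b1,rmB)", "carry(b4,left)", "free(right)", "robot_in(rmC)"]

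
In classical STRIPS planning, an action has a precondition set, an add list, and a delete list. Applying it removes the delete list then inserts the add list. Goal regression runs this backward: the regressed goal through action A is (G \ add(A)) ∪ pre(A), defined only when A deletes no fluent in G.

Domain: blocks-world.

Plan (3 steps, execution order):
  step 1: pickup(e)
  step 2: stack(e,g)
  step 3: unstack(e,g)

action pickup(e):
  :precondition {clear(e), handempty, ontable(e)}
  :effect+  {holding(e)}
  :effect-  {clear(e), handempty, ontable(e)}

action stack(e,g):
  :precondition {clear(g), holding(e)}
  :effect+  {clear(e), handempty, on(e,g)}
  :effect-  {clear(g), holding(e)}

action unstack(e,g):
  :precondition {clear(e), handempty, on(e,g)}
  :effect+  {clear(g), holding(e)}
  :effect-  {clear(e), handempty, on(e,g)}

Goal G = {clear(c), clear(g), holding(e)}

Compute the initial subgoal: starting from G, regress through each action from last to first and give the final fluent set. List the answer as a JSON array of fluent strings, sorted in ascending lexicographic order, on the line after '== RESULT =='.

Work backward from the goal:
  through step 3 (unstack(e,g)): drop {clear(g), holding(e)}, keep {clear(c)}, require {clear(e), handempty, on(e,g)}
    → {clear(c), clear(e), handempty, on(e,g)}
  through step 2 (stack(e,g)): drop {clear(e), handempty, on(e,g)}, keep {clear(c)}, require {clear(g), holding(e)}
    → {clear(c), clear(g), holding(e)}
  through step 1 (pickup(e)): drop {holding(e)}, keep {clear(c), clear(g)}, require {clear(e), handempty, ontable(e)}
    → {clear(c), clear(e), clear(g), handempty, ontable(e)}

== RESULT ==
["clear(c)", "clear(e)", "clear(g)", "handempty", "ontable(e)"]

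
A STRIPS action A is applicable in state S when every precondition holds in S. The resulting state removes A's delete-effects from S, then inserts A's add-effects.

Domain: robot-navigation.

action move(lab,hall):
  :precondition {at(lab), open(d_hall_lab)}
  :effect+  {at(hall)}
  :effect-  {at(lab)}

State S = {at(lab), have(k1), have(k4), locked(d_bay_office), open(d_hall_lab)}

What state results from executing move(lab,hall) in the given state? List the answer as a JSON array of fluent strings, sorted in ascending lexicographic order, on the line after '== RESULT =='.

Compute (S \ del) ∪ add:
  pre ⊆ S: {at(lab), open(d_hall_lab)} ⊆ S  — applicable
  S \ del = {have(k1), have(k4), locked(d_bay_office), open(d_hall_lab)}
  ∪ add   = {at(hall), have(k1), have(k4), locked(d_bay_office), open(d_hall_lab)}

== RESULT ==
["at(hall)", "have(k1)", "have(k4)", "locked(d_bay_office)", "open(d_hall_lab)"]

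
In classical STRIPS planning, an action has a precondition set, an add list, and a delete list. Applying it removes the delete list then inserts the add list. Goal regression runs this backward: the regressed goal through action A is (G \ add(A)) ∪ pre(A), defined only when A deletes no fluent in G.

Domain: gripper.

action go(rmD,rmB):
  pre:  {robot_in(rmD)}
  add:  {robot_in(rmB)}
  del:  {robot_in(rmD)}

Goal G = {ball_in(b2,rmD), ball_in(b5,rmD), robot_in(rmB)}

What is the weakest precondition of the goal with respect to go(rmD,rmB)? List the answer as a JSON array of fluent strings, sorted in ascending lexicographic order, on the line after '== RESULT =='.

Compute (G \ add) ∪ pre:
  G ∩ del = {}  (empty — regression defined)
  G \ add = {ball_in(b2,rmD), ball_in(b5,rmD), robot_in(rmB)} \ {robot_in(rmB)} = {ball_in(b2,rmD), ball_in(b5,rmD)}
  ∪ pre   = {ball_in(b2,rmD), ball_in(b5,rmD)} ∪ {robot_in(rmD)}
          = {ball_in(b2,rmD), ball_in(b5,rmD), robot_in(rmD)}

== RESULT ==
["ball_in(b2,rmD)", "ball_in(b5,rmD)", "robot_in(rmD)"]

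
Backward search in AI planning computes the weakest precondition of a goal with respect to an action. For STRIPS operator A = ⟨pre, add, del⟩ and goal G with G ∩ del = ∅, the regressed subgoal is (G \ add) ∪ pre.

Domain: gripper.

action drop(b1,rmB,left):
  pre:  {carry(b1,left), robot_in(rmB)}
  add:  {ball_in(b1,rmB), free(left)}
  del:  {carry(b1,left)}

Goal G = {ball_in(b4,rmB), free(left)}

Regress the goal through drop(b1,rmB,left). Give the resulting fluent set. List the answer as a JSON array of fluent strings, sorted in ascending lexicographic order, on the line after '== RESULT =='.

Regress:
  G ∩ del = {}  (empty — regression defined)
  G \ add = {ball_in(b4,rmB), free(left)} \ {ball_in(b1,rmB), free(left)} = {ball_in(b4,rmB)}
  ∪ pre   = {ball_in(b4,rmB)} ∪ {carry(b1,left), robot_in(rmB)}
          = {ball_in(b4,rmB), carry(b1,left), robot_in(rmB)}

== RESULT ==
["ball_in(b4,rmB)", "carry(b1,left)", "robot_in(rmB)"]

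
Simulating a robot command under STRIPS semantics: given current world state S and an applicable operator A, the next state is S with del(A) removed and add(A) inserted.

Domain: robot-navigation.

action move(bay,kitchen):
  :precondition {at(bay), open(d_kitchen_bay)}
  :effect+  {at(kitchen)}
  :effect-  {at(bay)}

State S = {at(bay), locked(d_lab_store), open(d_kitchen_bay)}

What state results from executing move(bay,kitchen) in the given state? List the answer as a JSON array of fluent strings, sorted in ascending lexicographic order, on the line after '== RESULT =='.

Progress:
  pre ⊆ S: {at(bay), open(d_kitchen_bay)} ⊆ S  — applicable
  S \ del = {locked(d_lab_store), open(d_kitchen_bay)}
  ∪ add   = {at(kitchen), locked(d_lab_store), open(d_kitchen_bay)}

== RESULT ==
["at(kitchen)", "locked(d_lab_store)", "open(d_kitchen_bay)"]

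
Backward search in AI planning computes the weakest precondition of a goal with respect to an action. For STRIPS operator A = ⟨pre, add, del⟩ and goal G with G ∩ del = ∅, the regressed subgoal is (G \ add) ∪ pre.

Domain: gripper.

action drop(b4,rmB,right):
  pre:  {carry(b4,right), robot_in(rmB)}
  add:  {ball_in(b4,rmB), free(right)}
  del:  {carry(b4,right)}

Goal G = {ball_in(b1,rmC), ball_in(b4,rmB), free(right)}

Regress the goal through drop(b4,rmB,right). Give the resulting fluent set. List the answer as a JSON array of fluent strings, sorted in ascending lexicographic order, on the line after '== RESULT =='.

Regress:
  G ∩ del = {}  (empty — regression defined)
  G \ add = {ball_in(b1,rmC), ball_in(b4,rmB), free(right)} \ {ball_in(b4,rmB), free(right)} = {ball_in(b1,rmC)}
  ∪ pre   = {ball_in(b1,rmC)} ∪ {carry(b4,right), robot_in(rmB)}
          = {ball_in(b1,rmC), carry(b4,right), robot_in(rmB)}

== RESULT ==
["ball_in(b1,rmC)", "carry(b4,right)", "robot_in(rmB)"]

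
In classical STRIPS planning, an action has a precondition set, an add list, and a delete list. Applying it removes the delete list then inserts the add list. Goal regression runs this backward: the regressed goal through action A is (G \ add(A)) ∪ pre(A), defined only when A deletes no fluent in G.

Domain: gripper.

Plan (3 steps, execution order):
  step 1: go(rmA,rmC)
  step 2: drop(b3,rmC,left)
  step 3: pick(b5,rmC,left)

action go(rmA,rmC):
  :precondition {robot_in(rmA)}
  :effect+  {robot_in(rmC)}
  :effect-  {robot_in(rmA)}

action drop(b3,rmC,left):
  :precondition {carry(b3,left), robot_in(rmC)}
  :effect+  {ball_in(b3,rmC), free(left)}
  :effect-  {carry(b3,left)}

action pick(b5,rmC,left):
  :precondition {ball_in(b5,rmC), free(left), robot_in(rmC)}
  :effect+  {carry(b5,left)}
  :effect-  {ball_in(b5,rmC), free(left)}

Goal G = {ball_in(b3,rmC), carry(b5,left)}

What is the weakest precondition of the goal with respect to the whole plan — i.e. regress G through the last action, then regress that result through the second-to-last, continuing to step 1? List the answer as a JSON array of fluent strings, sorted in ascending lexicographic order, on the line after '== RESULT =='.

Regress step by step:
  through step 3 (pick(b5,rmC,left)): drop {carry(b5,left)}, keep {ball_in(b3,rmC)}, require {ball_in(b5,rmC), free(left), robot_in(rmC)}
    → {ball_in(b3,rmC), ball_in(b5,rmC), free(left), robot_in(rmC)}
  through step 2 (drop(b3,rmC,left)): drop {ball_in(b3,rmC), free(left)}, keep {ball_in(b5,rmC), robot_in(rmC)}, require {carry(b3,left), robot_in(rmC)}
    → {ball_in(b5,rmC), carry(b3,left), robot_in(rmC)}
  through step 1 (go(rmA,rmC)): drop {robot_in(rmC)}, keep {ball_in(b5,rmC), carry(b3,left)}, require {robot_in(rmA)}
    → {ball_in(b5,rmC), carry(b3,left), robot_in(rmA)}

== RESULT ==
["ball_in(b5,rmC)", "carry(b3,left)", "robot_in(rmA)"]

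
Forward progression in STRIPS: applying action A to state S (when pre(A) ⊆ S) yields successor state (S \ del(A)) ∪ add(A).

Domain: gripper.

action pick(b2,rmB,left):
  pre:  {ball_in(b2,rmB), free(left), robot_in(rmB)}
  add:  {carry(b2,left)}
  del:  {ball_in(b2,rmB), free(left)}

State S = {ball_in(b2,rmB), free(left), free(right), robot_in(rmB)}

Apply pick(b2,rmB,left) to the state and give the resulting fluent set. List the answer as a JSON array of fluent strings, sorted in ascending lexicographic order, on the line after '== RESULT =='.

Compute (S \ del) ∪ add:
  pre ⊆ S: {ball_in(b2,rmB), free(left), robot_in(rmB)} ⊆ S  — applicable
  S \ del = {free(right), robot_in(rmB)}
  ∪ add   = {carry(b2,left), free(right), robot_in(rmB)}

== RESULT ==
["carry(b2,left)", "free(right)", "robot_in(rmB)"]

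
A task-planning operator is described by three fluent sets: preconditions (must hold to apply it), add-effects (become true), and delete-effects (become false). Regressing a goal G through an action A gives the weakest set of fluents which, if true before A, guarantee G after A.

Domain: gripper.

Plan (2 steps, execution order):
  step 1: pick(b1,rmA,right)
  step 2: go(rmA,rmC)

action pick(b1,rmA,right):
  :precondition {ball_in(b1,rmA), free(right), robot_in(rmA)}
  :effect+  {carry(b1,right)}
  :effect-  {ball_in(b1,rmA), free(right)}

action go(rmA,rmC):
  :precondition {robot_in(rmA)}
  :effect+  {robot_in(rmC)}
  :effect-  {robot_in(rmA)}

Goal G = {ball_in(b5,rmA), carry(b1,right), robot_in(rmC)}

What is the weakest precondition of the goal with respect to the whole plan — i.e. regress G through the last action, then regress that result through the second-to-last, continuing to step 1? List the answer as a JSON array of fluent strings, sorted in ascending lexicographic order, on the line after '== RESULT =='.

Regress step by step:
  through step 2 (go(rmA,rmC)): drop {robot_in(rmC)}, keep {ball_in(b5,rmA), carry(b1,right)}, require {robot_in(rmA)}
    → {ball_in(b5,rmA), carry(b1,right), robot_in(rmA)}
  through step 1 (pick(b1,rmA,right)): drop {carry(b1,right)}, keep {ball_in(b5,rmA), robot_in(rmA)}, require {ball_in(b1,rmA), free(right), robot_in(rmA)}
    → {ball_in(b1,rmA), ball_in(b5,rmA), free(right), robot_in(rmA)}

== RESULT ==
["ball_in(b1,rmA)", "ball_in(b5,rmA)", "free(right)", "robot_in(rmA)"]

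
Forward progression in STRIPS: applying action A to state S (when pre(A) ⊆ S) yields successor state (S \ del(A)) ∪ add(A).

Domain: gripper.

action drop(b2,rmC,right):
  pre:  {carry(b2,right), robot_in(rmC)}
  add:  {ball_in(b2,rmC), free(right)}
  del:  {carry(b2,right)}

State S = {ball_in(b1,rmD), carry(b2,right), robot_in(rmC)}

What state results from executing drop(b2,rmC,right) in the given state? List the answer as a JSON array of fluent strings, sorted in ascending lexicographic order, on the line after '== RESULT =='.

Compute (S \ del) ∪ add:
  pre ⊆ S: {carry(b2,right), robot_in(rmC)} ⊆ S  — applicable
  S \ del = {ball_in(b1,rmD), robot_in(rmC)}
  ∪ add   = {ball_in(b1,rmD), ball_in(b2,rmC), free(right), robot_in(rmC)}

== RESULT ==
["ball_in(b1,rmD)", "ball_in(b2,rmC)", "free(right)", "robot_in(rmC)"]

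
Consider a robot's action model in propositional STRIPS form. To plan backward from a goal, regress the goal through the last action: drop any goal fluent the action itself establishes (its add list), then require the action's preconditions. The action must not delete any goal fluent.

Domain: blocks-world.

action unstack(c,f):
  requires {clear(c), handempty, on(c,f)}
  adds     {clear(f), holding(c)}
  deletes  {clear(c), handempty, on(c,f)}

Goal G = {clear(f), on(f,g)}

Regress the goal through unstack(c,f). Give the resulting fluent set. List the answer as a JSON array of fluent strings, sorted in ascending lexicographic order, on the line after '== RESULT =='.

Compute (G \ add) ∪ pre:
  G ∩ del = {}  (empty — regression defined)
  G \ add = {clear(f), on(f,g)} \ {clear(f), holding(c)} = {on(f,g)}
  ∪ pre   = {on(f,g)} ∪ {clear(c), handempty, on(c,f)}
          = {clear(c), handempty, on(c,f), on(f,g)}

== RESULT ==
["clear(c)", "handempty", "on(c,f)", "on(f,g)"]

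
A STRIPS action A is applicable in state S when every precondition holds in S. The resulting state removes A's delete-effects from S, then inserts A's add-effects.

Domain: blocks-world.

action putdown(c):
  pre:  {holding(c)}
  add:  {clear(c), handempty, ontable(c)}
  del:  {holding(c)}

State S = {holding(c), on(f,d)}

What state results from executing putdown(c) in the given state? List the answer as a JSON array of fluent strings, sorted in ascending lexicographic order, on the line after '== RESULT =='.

Compute (S \ del) ∪ add:
  pre ⊆ S: {holding(c)} ⊆ S  — applicable
  S \ del = {on(f,d)}
  ∪ add   = {clear(c), handempty, on(f,d), ontable(c)}

== RESULT ==
["clear(c)", "handempty", "on(f,d)", "ontable(c)"]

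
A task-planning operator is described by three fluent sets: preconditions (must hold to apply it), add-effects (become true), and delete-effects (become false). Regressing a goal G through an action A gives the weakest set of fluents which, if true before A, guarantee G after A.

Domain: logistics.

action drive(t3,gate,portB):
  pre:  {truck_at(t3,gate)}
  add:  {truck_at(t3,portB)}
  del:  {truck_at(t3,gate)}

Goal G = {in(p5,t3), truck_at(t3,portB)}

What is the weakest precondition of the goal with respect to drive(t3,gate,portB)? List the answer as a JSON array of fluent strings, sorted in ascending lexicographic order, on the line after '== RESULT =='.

Regress:
  G ∩ del = {}  (empty — regression defined)
  G \ add = {in(p5,t3), truck_at(t3,portB)} \ {truck_at(t3,portB)} = {in(p5,t3)}
  ∪ pre   = {in(p5,t3)} ∪ {truck_at(t3,gate)}
          = {in(p5,t3), truck_at(t3,gate)}

== RESULT ==
["in(p5,t3)", "truck_at(t3,gate)"]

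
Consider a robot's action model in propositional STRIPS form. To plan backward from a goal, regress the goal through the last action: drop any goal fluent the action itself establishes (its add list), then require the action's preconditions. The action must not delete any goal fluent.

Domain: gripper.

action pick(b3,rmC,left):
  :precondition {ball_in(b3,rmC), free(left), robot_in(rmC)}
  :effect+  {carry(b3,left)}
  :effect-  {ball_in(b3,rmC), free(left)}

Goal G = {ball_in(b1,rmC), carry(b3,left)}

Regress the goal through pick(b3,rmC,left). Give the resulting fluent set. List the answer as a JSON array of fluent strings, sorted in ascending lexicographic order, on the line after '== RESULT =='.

Compute (G \ add) ∪ pre:
  G ∩ del = {}  (empty — regression defined)
  G \ add = {ball_in(b1,rmC), carry(b3,left)} \ {carry(b3,left)} = {ball_in(b1,rmC)}
  ∪ pre   = {ball_in(b1,rmC)} ∪ {ball_in(b3,rmC), free(left), robot_in(rmC)}
          = {ball_in(b1,rmC), ball_in(b3,rmC), free(left), robot_in(rmC)}

== RESULT ==
["ball_in(b1,rmC)", "ball_in(b3,rmC)", "free(left)", "robot_in(rmC)"]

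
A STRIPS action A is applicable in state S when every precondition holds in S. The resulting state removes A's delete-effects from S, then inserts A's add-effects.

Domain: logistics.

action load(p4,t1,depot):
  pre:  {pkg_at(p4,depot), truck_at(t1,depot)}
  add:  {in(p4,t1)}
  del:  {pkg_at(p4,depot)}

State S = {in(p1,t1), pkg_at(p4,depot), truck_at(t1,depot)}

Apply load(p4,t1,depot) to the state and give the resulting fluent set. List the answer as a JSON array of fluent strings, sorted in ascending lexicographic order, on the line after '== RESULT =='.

Progress:
  pre ⊆ S: {pkg_at(p4,depot), truck_at(t1,depot)} ⊆ S  — applicable
  S \ del = {in(p1,t1), truck_at(t1,depot)}
  ∪ add   = {in(p1,t1), in(p4,t1), truck_at(t1,depot)}

== RESULT ==
["in(p1,t1)", "in(p4,t1)", "truck_at(t1,depot)"]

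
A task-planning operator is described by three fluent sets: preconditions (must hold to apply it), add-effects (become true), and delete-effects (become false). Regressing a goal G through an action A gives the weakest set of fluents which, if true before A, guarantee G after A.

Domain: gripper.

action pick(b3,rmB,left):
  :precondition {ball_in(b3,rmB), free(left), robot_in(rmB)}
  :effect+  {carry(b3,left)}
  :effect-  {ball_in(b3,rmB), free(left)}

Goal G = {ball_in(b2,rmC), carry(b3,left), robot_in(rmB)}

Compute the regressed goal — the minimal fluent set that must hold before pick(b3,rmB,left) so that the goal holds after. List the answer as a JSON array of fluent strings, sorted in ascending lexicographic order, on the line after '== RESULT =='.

Regress:
  G ∩ del = {}  (empty — regression defined)
  G \ add = {ball_in(b2,rmC), carry(b3,left), robot_in(rmB)} \ {carry(b3,left)} = {ball_in(b2,rmC), robot_in(rmB)}
  ∪ pre   = {ball_in(b2,rmC), robot_in(rmB)} ∪ {ball_in(b3,rmB), free(left), robot_in(rmB)}
          = {ball_in(b2,rmC), ball_in(b3,rmB), free(left), robot_in(rmB)}

== RESULT ==
["ball_in(b2,rmC)", "ball_in(b3,rmB)", "free(left)", "robot_in(rmB)"]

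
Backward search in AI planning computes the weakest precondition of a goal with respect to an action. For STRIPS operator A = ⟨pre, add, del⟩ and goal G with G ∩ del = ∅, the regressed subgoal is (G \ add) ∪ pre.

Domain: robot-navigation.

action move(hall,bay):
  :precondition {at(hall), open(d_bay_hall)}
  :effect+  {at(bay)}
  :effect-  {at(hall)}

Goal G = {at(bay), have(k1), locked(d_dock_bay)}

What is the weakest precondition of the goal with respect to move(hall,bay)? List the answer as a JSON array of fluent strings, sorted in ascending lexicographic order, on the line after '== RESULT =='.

Regress:
  G ∩ del = {}  (empty — regression defined)
  G \ add = {at(bay), have(k1), locked(d_dock_bay)} \ {at(bay)} = {have(k1), locked(d_dock_bay)}
  ∪ pre   = {have(k1), locked(d_dock_bay)} ∪ {at(hall), open(d_bay_hall)}
          = {at(hall), have(k1), locked(d_dock_bay), open(d_bay_hall)}

== RESULT ==
["at(hall)", "have(k1)", "locked(d_dock_bay)", "open(d_bay_hall)"]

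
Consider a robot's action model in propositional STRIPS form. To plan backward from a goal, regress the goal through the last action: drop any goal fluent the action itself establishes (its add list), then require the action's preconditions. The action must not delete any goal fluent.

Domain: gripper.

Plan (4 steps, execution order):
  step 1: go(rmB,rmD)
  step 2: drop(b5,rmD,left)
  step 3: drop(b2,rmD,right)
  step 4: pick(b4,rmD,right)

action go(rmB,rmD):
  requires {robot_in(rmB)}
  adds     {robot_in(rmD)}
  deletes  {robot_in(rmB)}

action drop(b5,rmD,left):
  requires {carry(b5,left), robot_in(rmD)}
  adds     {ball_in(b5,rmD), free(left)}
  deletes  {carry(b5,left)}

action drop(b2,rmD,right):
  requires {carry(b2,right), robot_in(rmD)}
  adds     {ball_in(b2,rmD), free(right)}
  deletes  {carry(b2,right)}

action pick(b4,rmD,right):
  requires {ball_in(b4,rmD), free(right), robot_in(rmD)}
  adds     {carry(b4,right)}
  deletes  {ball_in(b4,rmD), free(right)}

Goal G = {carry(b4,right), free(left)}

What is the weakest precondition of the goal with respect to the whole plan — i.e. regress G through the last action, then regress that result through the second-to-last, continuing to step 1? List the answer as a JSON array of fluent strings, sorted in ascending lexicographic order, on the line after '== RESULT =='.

Regress step by step:
  through step 4 (pick(b4,rmD,right)): drop {carry(b4,right)}, keep {free(left)}, require {ball_in(b4,rmD), free(right), robot_in(rmD)}
    → {ball_in(b4,rmD), free(left), free(right), robot_in(rmD)}
  through step 3 (drop(b2,rmD,right)): drop {free(right)}, keep {ball_in(b4,rmD), free(left), robot_in(rmD)}, require {carry(b2,right), robot_in(rmD)}
    → {ball_in(b4,rmD), carry(b2,right), free(left), robot_in(rmD)}
  through step 2 (drop(b5,rmD,left)): drop {free(left)}, keep {ball_in(b4,rmD), carry(b2,right), robot_in(rmD)}, require {carry(b5,left), robot_in(rmD)}
    → {ball_in(b4,rmD), carry(b2,right), carry(b5,left), robot_in(rmD)}
  through step 1 (go(rmB,rmD)): drop {robot_in(rmD)}, keep {ball_in(b4,rmD), carry(b2,right), carry(b5,left)}, require {robot_in(rmB)}
    → {ball_in(b4,rmD), carry(b2,right), carry(b5,left), robot_in(rmB)}

== RESULT ==
["ball_in(b4,rmD)", "carry(b2,right)", "carry(b5,left)", "robot_in(rmB)"]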